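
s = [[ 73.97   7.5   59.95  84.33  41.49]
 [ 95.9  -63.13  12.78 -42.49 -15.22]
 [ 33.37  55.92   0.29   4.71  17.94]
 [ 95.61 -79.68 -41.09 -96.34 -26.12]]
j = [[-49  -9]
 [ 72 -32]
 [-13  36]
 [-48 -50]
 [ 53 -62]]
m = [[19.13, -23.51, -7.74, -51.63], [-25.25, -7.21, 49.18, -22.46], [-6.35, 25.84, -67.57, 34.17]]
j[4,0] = 53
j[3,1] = -50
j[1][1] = -32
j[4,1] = -62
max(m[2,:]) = 34.17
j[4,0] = 53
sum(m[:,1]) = -4.880000000000003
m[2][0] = -6.35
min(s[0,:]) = 7.5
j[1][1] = -32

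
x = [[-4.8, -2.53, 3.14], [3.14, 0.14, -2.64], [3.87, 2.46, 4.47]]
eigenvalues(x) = [(-2.73+1.42j), (-2.73-1.42j), (5.26+0j)]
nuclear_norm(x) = 14.83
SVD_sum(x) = [[-5.28, -2.43, 1.13], [3.00, 1.38, -0.64], [3.22, 1.48, -0.69]] + [[0.22,0.42,1.93], [-0.24,-0.46,-2.12], [0.59,1.11,5.14]] + [[0.26, -0.52, 0.08], [0.38, -0.78, 0.12], [0.06, -0.13, 0.02]]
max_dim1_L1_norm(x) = 10.8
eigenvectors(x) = [[0.60-0.24j,  0.60+0.24j,  0.35+0.00j], [-0.75+0.00j,  (-0.75-0j),  -0.25+0.00j], [(-0.09+0.11j),  -0.09-0.11j,  (0.9+0j)]]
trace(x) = -0.19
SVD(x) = [[-0.77, -0.33, -0.55], [0.44, 0.36, -0.82], [0.47, -0.87, -0.13]] @ diag([7.702715022526328, 6.057275649637851, 1.0659704433292567]) @ [[0.89, 0.41, -0.19], [-0.11, -0.21, -0.97], [-0.44, 0.89, -0.14]]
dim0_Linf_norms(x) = [4.8, 2.53, 4.47]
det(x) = 49.74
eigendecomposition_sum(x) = [[-2.82-2.61j, (-1.49-3.15j), (0.66+0.12j)],[(1.88+3.99j), 0.24+3.99j, -0.65-0.41j],[0.83+0.21j, 0.63+0.45j, (-0.14+0.05j)]] + [[-2.82+2.61j, -1.49+3.15j, 0.66-0.12j], [(1.88-3.99j), 0.24-3.99j, -0.65+0.41j], [(0.83-0.21j), 0.63-0.45j, (-0.14-0.05j)]] + [[0.84-0.00j, (0.46-0j), (1.82-0j)], [(-0.62+0j), -0.34+0.00j, -1.34+0.00j], [2.20-0.00j, 1.20-0.00j, (4.75-0j)]]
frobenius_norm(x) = 9.86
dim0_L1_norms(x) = [11.81, 5.13, 10.25]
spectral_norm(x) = 7.70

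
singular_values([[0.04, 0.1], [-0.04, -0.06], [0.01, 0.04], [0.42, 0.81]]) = [0.92, 0.02]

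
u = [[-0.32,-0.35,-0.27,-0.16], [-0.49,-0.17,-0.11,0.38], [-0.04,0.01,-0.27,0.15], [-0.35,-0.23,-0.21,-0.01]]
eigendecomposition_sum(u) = [[0.15, -0.03, 0.00, -0.17], [-0.2, 0.04, -0.00, 0.23], [-0.02, 0.00, -0.0, 0.02], [-0.01, 0.00, -0.00, 0.01]] + [[-0.81, -0.54, -0.79, 0.38],[-0.38, -0.25, -0.37, 0.18],[0.26, 0.17, 0.25, -0.12],[-0.62, -0.41, -0.61, 0.29]] + [[0.30,  0.19,  0.52,  -0.3], [0.16,  0.1,  0.27,  -0.15], [-0.31,  -0.19,  -0.52,  0.3], [0.23,  0.14,  0.39,  -0.22]] + [[0.04, 0.03, 0.00, -0.07], [-0.07, -0.06, -0.01, 0.12], [0.03, 0.02, 0.0, -0.05], [0.05, 0.04, 0.0, -0.09]]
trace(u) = -0.77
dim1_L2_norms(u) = [0.57, 0.65, 0.31, 0.47]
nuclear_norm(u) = 1.63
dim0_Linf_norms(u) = [0.49, 0.35, 0.27, 0.38]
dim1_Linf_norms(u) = [0.35, 0.49, 0.27, 0.35]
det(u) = -0.00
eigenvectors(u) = [[0.59, -0.72, 0.59, 0.42], [-0.8, -0.34, 0.3, -0.71], [-0.08, 0.23, -0.6, 0.29], [-0.03, -0.55, 0.45, 0.49]]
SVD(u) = [[-0.54, 0.66, -0.00, -0.52], [-0.64, -0.69, 0.26, -0.22], [-0.19, -0.18, -0.96, -0.03], [-0.51, 0.23, 0.03, 0.83]] @ diag([0.8932346497964879, 0.44713473803352954, 0.2581202676325984, 0.0342974326139431]) @ [[0.75, 0.46, 0.42, -0.20], [0.12, -0.38, -0.23, -0.89], [-0.39, -0.24, 0.87, -0.18], [-0.52, 0.77, -0.10, -0.37]]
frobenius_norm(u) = 1.03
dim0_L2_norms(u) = [0.68, 0.45, 0.45, 0.44]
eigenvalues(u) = [0.2, -0.52, -0.35, -0.1]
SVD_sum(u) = [[-0.37, -0.22, -0.20, 0.1], [-0.43, -0.26, -0.24, 0.11], [-0.13, -0.08, -0.07, 0.03], [-0.34, -0.21, -0.19, 0.09]] + [[0.04, -0.11, -0.07, -0.26],[-0.04, 0.12, 0.07, 0.27],[-0.01, 0.03, 0.02, 0.07],[0.01, -0.04, -0.02, -0.09]] + [[0.00, 0.00, -0.00, 0.0], [-0.03, -0.02, 0.06, -0.01], [0.1, 0.06, -0.22, 0.04], [-0.0, -0.00, 0.01, -0.00]] + [[0.01,-0.01,0.00,0.01], [0.0,-0.01,0.0,0.00], [0.0,-0.00,0.0,0.0], [-0.01,0.02,-0.00,-0.01]]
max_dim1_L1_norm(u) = 1.15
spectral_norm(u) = 0.89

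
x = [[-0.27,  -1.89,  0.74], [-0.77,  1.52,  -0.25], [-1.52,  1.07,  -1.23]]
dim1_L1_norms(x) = [2.9, 2.54, 3.82]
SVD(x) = [[0.56, 0.73, -0.4], [-0.53, -0.06, -0.85], [-0.64, 0.68, 0.35]] @ diag([3.1222483757544808, 1.427061857423554, 0.5845164969317285]) @ [[0.39, -0.81, 0.43], [-0.84, -0.51, -0.20], [0.38, -0.28, -0.88]]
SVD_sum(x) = [[0.69, -1.43, 0.75],[-0.65, 1.34, -0.70],[-0.78, 1.62, -0.85]] + [[-0.87, -0.53, -0.21], [0.07, 0.04, 0.02], [-0.82, -0.5, -0.20]] + [[-0.09, 0.06, 0.20], [-0.19, 0.14, 0.44], [0.08, -0.06, -0.18]]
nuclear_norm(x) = 5.13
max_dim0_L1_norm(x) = 4.48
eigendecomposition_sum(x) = [[-0.28+0.44j, -0.38+0.11j, 0.29+0.27j],[(-0.16+0.03j), -0.10-0.06j, (-0+0.12j)],[-0.61-0.60j, (-0.04-0.64j), (-0.53+0.37j)]] + [[-0.28-0.44j, (-0.38-0.11j), 0.29-0.27j],[-0.16-0.03j, (-0.1+0.06j), -0.00-0.12j],[(-0.61+0.6j), -0.04+0.64j, -0.53-0.37j]] + [[0.29-0.00j, -1.13+0.00j, 0.16-0.00j],[(-0.45+0j), (1.73-0j), (-0.25+0j)],[-0.30+0.00j, 1.16-0.00j, -0.17+0.00j]]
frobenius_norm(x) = 3.48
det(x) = 2.60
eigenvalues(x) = [(-0.92+0.75j), (-0.92-0.75j), (1.86+0j)]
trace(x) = 0.02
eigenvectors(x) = [[(0.11+0.51j), 0.11-0.51j, 0.48+0.00j], [(-0.09+0.13j), -0.09-0.13j, (-0.73+0j)], [(-0.84+0j), -0.84-0.00j, (-0.49+0j)]]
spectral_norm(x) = 3.12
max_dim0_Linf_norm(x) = 1.89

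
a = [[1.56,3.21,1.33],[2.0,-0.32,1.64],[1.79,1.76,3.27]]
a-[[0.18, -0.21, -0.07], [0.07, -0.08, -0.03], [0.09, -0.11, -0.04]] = [[1.38, 3.42, 1.4], [1.93, -0.24, 1.67], [1.70, 1.87, 3.31]]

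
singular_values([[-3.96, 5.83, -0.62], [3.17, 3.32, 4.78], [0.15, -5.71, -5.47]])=[10.51, 6.68, 1.15]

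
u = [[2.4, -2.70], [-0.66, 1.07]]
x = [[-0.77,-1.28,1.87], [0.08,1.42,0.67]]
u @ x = [[-2.06, -6.91, 2.68],  [0.59, 2.36, -0.52]]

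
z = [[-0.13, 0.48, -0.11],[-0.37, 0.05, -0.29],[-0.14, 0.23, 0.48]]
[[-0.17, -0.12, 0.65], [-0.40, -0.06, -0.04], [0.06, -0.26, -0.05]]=z@[[0.77,0.39,0.76], [-0.06,-0.22,1.43], [0.37,-0.33,-0.57]]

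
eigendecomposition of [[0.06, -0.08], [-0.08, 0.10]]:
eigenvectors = [[-0.79,0.62],[-0.62,-0.79]]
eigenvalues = [-0.0, 0.16]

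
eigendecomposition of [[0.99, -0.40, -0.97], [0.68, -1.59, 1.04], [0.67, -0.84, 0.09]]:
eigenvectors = [[0.65+0.00j,(-0.56-0.19j),-0.56+0.19j], [0.61+0.00j,(-0.64+0j),-0.64-0.00j], [(0.46+0j),-0.49-0.06j,(-0.49+0.06j)]]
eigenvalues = [(-0.08+0j), (-0.22+0.3j), (-0.22-0.3j)]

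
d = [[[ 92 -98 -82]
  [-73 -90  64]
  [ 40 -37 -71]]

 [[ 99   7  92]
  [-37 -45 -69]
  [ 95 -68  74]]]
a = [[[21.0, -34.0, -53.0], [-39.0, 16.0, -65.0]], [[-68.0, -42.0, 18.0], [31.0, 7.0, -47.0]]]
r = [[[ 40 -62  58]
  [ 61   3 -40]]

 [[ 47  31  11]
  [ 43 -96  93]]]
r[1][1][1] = -96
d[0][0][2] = -82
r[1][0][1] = 31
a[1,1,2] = -47.0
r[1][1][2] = 93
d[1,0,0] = 99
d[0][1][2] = 64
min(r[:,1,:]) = -96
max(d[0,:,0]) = 92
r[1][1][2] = 93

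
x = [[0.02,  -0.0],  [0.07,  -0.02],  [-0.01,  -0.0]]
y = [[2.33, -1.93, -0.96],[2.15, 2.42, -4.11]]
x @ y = [[0.05, -0.04, -0.02], [0.12, -0.18, 0.01], [-0.02, 0.02, 0.01]]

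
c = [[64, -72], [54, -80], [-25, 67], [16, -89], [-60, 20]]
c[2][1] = 67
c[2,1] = 67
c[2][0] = -25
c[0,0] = 64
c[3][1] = -89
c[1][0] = 54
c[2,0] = -25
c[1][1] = -80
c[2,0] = -25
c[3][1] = -89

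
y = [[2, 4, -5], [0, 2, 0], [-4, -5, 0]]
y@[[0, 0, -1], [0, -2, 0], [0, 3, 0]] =[[0, -23, -2], [0, -4, 0], [0, 10, 4]]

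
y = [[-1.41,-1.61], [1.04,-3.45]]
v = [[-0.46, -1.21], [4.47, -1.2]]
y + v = [[-1.87, -2.82], [5.51, -4.65]]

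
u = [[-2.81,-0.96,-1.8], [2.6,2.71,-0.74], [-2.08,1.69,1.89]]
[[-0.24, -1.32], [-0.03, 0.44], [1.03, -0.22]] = u @ [[-0.13, 0.31], [0.18, -0.06], [0.24, 0.28]]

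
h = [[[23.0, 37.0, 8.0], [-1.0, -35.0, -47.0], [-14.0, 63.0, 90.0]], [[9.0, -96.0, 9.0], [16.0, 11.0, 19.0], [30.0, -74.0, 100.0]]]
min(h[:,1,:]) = -47.0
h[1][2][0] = 30.0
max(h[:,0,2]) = 9.0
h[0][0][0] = 23.0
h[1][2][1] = -74.0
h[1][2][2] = 100.0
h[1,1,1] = 11.0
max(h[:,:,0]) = 30.0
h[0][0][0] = 23.0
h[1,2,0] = 30.0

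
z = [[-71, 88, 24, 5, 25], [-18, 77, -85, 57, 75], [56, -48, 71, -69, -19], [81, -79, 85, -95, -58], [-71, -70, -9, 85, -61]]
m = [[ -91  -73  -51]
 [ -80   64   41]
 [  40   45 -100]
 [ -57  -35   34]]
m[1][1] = 64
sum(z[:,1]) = -32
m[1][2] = 41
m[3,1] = -35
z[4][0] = -71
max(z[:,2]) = 85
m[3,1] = -35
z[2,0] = 56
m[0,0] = -91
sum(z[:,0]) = -23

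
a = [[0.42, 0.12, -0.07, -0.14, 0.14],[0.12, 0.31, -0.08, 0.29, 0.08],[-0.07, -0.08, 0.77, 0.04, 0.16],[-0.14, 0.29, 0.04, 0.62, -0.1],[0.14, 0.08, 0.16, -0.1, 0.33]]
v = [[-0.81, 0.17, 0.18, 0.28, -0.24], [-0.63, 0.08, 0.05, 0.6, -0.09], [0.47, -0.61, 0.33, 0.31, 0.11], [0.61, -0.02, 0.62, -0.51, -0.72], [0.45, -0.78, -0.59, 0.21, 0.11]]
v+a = [[-0.39,0.29,0.11,0.14,-0.1], [-0.51,0.39,-0.03,0.89,-0.01], [0.4,-0.69,1.1,0.35,0.27], [0.47,0.27,0.66,0.11,-0.82], [0.59,-0.70,-0.43,0.11,0.44]]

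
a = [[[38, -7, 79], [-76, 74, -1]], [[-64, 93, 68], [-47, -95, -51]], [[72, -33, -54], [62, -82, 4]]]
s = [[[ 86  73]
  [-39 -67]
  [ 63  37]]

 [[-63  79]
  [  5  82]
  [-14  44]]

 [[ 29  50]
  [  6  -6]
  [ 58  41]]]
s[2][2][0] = 58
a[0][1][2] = -1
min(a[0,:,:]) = -76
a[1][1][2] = -51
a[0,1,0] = -76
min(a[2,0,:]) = -54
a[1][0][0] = -64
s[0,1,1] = -67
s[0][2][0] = 63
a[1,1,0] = -47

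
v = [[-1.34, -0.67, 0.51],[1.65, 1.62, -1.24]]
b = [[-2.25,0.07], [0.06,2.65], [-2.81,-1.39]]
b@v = [[3.13, 1.62, -1.23], [4.29, 4.25, -3.26], [1.47, -0.37, 0.29]]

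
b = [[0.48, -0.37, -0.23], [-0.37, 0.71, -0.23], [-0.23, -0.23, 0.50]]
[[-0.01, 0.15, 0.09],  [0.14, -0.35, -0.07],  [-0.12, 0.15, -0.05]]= b@[[0.01, 0.14, -0.16], [0.14, -0.35, -0.27], [-0.18, 0.21, -0.29]]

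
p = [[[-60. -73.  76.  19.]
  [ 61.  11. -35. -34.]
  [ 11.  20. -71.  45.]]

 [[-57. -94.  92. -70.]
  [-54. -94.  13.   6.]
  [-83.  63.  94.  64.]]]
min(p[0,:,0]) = -60.0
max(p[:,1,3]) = 6.0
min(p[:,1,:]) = -94.0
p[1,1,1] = -94.0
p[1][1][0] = -54.0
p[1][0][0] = -57.0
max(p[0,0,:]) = 76.0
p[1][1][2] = 13.0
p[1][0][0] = -57.0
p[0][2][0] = 11.0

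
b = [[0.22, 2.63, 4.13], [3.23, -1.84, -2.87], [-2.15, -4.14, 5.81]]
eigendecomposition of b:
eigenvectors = [[(0.58-0.27j),0.58+0.27j,(-0.57+0j)],[-0.07-0.12j,(-0.07+0.12j),0.80+0.00j],[(0.75+0j),0.75-0.00j,0.19+0.00j]]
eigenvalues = [(4.52+1.46j), (4.52-1.46j), (-4.85+0j)]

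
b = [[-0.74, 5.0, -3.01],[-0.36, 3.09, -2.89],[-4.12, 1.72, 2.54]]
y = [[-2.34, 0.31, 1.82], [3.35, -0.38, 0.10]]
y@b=[[-5.88,-7.61,10.77], [-2.75,15.75,-8.73]]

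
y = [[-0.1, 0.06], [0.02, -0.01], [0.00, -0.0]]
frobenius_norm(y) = 0.12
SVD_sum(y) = [[-0.10, 0.06], [0.02, -0.01], [0.00, 0.0]] + [[0.0, 0.0], [0.00, 0.00], [0.00, 0.0]]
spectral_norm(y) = 0.12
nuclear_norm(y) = 0.12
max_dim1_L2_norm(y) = 0.12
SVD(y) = [[-0.98,0.19], [0.19,0.98], [0.00,0.00]] @ diag([0.11873147244755962, 0.0016844733403633514]) @ [[0.86, -0.51], [0.51, 0.86]]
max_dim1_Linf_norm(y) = 0.1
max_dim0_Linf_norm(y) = 0.1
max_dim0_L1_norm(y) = 0.12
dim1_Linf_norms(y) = [0.1, 0.02, 0.0]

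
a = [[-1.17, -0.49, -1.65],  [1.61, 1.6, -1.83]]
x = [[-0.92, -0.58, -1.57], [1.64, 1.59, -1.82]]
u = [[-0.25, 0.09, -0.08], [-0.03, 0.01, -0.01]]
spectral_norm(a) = 2.92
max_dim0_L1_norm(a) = 3.48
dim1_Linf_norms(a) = [1.65, 1.83]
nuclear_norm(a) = 4.99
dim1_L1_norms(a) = [3.31, 5.04]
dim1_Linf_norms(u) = [0.25, 0.03]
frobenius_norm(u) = 0.28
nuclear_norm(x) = 4.83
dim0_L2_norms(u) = [0.25, 0.09, 0.08]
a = x + u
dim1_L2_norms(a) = [2.08, 2.92]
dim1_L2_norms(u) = [0.28, 0.03]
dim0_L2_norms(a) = [1.99, 1.67, 2.46]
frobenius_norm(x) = 3.49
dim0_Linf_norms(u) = [0.25, 0.09, 0.08]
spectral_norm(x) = 2.93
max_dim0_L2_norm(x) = 2.4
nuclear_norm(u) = 0.28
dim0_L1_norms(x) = [2.56, 2.17, 3.39]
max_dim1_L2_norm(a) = 2.92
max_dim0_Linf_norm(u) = 0.25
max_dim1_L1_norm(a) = 5.04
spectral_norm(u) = 0.28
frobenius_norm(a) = 3.58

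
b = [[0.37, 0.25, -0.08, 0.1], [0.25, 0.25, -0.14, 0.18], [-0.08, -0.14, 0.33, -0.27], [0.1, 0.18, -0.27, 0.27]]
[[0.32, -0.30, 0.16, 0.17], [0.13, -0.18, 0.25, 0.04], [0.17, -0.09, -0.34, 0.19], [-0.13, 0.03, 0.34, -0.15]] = b @ [[1.04,  -0.69,  -0.14,  0.61],[0.08,  -0.39,  0.50,  0.08],[0.39,  -0.52,  -0.38,  0.49],[-0.52,  0.10,  0.58,  -0.33]]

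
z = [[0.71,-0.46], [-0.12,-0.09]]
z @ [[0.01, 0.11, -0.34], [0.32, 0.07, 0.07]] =[[-0.14,0.05,-0.27], [-0.03,-0.02,0.03]]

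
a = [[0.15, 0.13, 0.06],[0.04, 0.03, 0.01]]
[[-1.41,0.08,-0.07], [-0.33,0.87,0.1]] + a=[[-1.26, 0.21, -0.01],[-0.29, 0.90, 0.11]]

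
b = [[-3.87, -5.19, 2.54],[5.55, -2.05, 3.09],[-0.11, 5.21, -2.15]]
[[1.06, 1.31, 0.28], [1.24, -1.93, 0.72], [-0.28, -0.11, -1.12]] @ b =[[3.14, -6.73, 6.14], [-15.59, 1.27, -4.36], [0.6, -4.16, 1.36]]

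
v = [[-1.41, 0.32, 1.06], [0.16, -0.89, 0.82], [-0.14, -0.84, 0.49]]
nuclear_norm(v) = 3.58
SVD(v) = [[-0.89, 0.45, -0.04], [-0.33, -0.72, -0.61], [-0.30, -0.53, 0.79]] @ diag([1.8707524817076864, 1.4507398010886101, 0.2552237875314731]) @ [[0.67, 0.14, -0.73], [-0.46, 0.85, -0.26], [-0.58, -0.51, -0.63]]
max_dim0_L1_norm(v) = 2.37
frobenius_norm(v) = 2.38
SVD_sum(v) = [[-1.12, -0.24, 1.22], [-0.41, -0.09, 0.45], [-0.38, -0.08, 0.42]] + [[-0.30, 0.55, -0.17], [0.48, -0.88, 0.27], [0.36, -0.66, 0.20]] + [[0.01,0.01,0.01], [0.09,0.08,0.1], [-0.12,-0.10,-0.13]]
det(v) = -0.69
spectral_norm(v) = 1.87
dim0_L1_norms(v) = [1.71, 2.05, 2.37]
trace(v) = -1.81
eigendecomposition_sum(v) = [[(-1.27+0j), 1.01-0.00j, 0.26-0.00j], [(0.29-0j), (-0.23+0j), -0.06+0.00j], [(0.03-0j), -0.03+0.00j, -0.01+0.00j]] + [[-0.07+0.04j, (-0.35+0.15j), (0.4+0.15j)], [(-0.06+0.05j), (-0.33+0.22j), (0.44+0.09j)], [(-0.09-0.01j), -0.41-0.10j, 0.25+0.40j]] + [[-0.07-0.04j, (-0.35-0.15j), (0.4-0.15j)], [(-0.06-0.05j), (-0.33-0.22j), 0.44-0.09j], [-0.09+0.01j, -0.41+0.10j, 0.25-0.40j]]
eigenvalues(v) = [(-1.51+0j), (-0.15+0.66j), (-0.15-0.66j)]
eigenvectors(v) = [[(-0.98+0j), (0.43-0.34j), 0.43+0.34j], [(0.22+0j), 0.39-0.42j, 0.39+0.42j], [(0.02+0j), (0.61+0j), 0.61-0.00j]]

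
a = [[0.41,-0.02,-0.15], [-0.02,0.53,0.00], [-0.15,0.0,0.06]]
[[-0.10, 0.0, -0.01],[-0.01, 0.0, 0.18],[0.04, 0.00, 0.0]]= a @ [[-0.18, -0.0, 0.10], [-0.02, 0.0, 0.35], [0.21, 0.0, 0.31]]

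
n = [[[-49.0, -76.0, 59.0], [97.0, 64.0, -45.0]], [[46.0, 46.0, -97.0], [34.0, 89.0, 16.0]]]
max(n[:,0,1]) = 46.0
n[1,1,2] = 16.0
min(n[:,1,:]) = -45.0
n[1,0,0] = 46.0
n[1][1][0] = 34.0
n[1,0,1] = 46.0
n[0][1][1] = 64.0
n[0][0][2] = 59.0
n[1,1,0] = 34.0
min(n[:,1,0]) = 34.0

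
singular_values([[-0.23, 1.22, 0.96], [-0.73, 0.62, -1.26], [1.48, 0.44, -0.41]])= [1.68, 1.64, 1.41]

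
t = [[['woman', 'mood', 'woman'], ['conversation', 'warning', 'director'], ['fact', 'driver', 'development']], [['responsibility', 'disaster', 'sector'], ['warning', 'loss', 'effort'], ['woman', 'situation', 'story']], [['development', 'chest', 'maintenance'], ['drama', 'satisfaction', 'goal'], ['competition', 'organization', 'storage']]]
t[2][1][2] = 'goal'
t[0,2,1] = 'driver'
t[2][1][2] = 'goal'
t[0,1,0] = 'conversation'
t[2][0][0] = 'development'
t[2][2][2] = 'storage'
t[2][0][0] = 'development'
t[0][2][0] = 'fact'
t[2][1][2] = 'goal'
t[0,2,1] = 'driver'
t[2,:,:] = [['development', 'chest', 'maintenance'], ['drama', 'satisfaction', 'goal'], ['competition', 'organization', 'storage']]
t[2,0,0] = 'development'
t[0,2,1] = 'driver'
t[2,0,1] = 'chest'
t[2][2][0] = 'competition'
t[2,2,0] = 'competition'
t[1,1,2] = 'effort'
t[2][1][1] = 'satisfaction'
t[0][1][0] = 'conversation'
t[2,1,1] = 'satisfaction'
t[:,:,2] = [['woman', 'director', 'development'], ['sector', 'effort', 'story'], ['maintenance', 'goal', 'storage']]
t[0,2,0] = 'fact'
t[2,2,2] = 'storage'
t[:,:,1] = [['mood', 'warning', 'driver'], ['disaster', 'loss', 'situation'], ['chest', 'satisfaction', 'organization']]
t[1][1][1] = 'loss'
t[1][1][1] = 'loss'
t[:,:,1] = [['mood', 'warning', 'driver'], ['disaster', 'loss', 'situation'], ['chest', 'satisfaction', 'organization']]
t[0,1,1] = 'warning'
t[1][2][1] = 'situation'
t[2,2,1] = 'organization'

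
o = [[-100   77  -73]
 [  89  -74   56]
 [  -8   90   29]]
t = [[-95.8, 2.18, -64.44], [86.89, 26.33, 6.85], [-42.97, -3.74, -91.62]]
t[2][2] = -91.62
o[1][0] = 89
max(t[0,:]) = 2.18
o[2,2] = 29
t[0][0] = -95.8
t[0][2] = -64.44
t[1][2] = 6.85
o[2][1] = 90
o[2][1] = 90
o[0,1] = 77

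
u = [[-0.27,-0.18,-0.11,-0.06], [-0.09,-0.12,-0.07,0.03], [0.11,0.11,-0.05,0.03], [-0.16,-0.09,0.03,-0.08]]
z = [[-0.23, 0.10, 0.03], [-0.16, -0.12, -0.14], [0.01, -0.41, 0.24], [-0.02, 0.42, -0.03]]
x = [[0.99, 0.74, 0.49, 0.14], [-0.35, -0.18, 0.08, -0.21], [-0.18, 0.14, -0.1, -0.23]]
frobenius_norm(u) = 0.47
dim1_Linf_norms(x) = [0.99, 0.35, 0.23]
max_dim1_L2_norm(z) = 0.48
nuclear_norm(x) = 1.97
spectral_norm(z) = 0.63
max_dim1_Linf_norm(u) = 0.27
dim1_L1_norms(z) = [0.36, 0.42, 0.66, 0.47]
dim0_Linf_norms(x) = [0.99, 0.74, 0.49, 0.23]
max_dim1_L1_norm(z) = 0.66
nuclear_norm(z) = 1.14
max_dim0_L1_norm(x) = 1.52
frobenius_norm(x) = 1.45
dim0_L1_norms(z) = [0.42, 1.05, 0.44]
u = z @ x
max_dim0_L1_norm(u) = 0.63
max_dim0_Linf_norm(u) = 0.27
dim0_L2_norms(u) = [0.34, 0.26, 0.14, 0.11]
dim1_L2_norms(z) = [0.25, 0.24, 0.48, 0.42]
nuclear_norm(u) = 0.65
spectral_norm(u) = 0.44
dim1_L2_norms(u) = [0.35, 0.17, 0.17, 0.2]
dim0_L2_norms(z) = [0.28, 0.61, 0.28]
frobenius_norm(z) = 0.73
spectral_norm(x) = 1.39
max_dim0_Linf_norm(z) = 0.42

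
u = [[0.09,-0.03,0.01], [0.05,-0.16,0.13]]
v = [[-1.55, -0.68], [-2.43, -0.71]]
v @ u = [[-0.17, 0.16, -0.10], [-0.25, 0.19, -0.12]]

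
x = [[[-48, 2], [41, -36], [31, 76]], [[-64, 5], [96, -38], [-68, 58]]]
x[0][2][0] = 31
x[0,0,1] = 2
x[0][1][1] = -36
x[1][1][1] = -38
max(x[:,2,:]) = 76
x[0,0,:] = [-48, 2]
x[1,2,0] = -68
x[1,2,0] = -68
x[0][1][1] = -36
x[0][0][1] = 2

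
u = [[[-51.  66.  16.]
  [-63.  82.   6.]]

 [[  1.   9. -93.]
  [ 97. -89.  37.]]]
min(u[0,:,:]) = -63.0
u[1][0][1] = 9.0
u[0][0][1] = 66.0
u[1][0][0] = 1.0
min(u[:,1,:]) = -89.0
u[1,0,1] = 9.0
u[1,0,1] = 9.0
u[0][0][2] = 16.0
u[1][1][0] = 97.0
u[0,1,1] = 82.0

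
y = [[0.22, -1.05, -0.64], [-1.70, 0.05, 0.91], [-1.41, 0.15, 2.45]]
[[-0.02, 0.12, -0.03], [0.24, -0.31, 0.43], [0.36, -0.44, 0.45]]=y @ [[-0.09, 0.12, -0.22], [-0.06, -0.02, -0.05], [0.10, -0.11, 0.06]]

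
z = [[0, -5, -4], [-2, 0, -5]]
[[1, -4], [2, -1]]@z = [[8, -5, 16], [2, -10, -3]]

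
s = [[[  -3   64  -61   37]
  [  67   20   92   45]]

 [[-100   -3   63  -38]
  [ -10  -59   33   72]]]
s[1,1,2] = 33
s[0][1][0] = 67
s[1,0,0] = -100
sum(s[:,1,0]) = 57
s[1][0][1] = -3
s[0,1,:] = [67, 20, 92, 45]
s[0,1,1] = 20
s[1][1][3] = 72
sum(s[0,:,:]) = 261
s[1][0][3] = -38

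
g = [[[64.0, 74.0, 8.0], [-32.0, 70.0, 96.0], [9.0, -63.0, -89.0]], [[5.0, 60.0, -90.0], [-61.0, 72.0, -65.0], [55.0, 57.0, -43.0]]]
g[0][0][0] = 64.0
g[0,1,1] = 70.0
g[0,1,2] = 96.0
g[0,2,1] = -63.0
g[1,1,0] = -61.0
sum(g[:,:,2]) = -183.0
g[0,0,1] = 74.0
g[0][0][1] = 74.0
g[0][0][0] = 64.0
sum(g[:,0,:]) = 121.0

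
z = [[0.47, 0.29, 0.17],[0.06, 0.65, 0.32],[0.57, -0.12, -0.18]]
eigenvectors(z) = [[-0.09, 0.67, 0.40], [-0.35, 0.69, -0.64], [0.93, 0.29, 0.66]]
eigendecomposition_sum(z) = [[-0.02, 0.01, 0.02], [-0.07, 0.04, 0.08], [0.19, -0.09, -0.21]] + [[0.35, 0.4, 0.18], [0.36, 0.42, 0.19], [0.15, 0.18, 0.08]] + [[0.14, -0.12, -0.03], [-0.23, 0.2, 0.05], [0.23, -0.20, -0.05]]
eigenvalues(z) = [-0.19, 0.84, 0.28]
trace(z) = 0.94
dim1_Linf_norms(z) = [0.47, 0.65, 0.57]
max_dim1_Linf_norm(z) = 0.65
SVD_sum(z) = [[0.25, 0.41, 0.20], [0.32, 0.52, 0.26], [0.05, 0.08, 0.04]] + [[0.22, -0.09, -0.08],[-0.25, 0.11, 0.09],[0.52, -0.22, -0.19]] + [[0.01, -0.03, 0.05],[-0.00, 0.02, -0.03],[-0.00, 0.02, -0.03]]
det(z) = -0.05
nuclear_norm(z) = 1.64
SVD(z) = [[-0.61, 0.35, -0.71],[-0.78, -0.41, 0.47],[-0.13, 0.84, 0.52]] @ diag([0.8505785565546983, 0.7106643183904097, 0.0746481459650554]) @ [[-0.48, -0.79, -0.39], [0.87, -0.37, -0.31], [-0.1, 0.49, -0.87]]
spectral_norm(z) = 0.85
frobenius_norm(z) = 1.11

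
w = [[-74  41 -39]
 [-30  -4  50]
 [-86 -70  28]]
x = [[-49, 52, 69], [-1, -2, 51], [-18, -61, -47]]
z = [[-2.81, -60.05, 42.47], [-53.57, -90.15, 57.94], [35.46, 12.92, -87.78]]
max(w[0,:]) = 41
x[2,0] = -18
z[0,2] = 42.47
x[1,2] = 51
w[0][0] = -74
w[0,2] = -39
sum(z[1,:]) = -85.78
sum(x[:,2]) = 73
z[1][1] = -90.15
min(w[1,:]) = -30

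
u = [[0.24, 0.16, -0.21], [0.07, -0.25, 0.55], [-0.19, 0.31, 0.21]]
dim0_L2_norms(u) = [0.31, 0.43, 0.63]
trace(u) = 0.20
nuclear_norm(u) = 1.32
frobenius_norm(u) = 0.82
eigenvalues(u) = [-0.55, 0.25, 0.5]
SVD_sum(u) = [[0.03, 0.10, -0.26],[-0.06, -0.22, 0.55],[-0.01, -0.04, 0.09]] + [[0.03, -0.05, -0.02], [0.05, -0.08, -0.02], [-0.23, 0.32, 0.1]] + [[0.18, 0.11, 0.06], [0.08, 0.04, 0.03], [0.04, 0.03, 0.02]]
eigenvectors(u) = [[0.29, -0.77, -0.30], [-0.86, -0.52, 0.55], [0.42, -0.37, 0.78]]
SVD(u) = [[0.42, -0.14, -0.9], [-0.9, -0.23, -0.38], [-0.15, 0.96, -0.22]] @ diag([0.662356413813533, 0.4201369094388396, 0.24138964022355217]) @ [[0.10, 0.37, -0.92], [-0.56, 0.79, 0.26], [-0.83, -0.49, -0.28]]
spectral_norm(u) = 0.66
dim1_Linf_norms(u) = [0.24, 0.55, 0.31]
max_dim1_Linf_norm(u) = 0.55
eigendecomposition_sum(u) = [[-0.03, 0.12, -0.1], [0.1, -0.37, 0.29], [-0.05, 0.18, -0.15]] + [[0.19, 0.07, 0.02], [0.13, 0.05, 0.01], [0.09, 0.03, 0.01]] + [[0.09, -0.04, -0.13], [-0.16, 0.07, 0.24], [-0.23, 0.09, 0.35]]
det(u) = -0.07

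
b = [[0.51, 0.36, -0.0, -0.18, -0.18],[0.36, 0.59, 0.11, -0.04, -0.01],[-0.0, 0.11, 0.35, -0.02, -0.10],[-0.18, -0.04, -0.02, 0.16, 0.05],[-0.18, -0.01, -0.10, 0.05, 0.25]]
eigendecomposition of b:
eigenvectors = [[0.66, 0.6, -0.36, -0.27, 0.03], [0.67, -0.38, 0.62, -0.02, -0.14], [0.16, 0.27, 0.08, 0.91, 0.25], [-0.19, 0.49, 0.34, 0.07, -0.78], [-0.21, 0.43, 0.6, -0.3, 0.56]]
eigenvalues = [0.98, 0.0, 0.36, 0.38, 0.13]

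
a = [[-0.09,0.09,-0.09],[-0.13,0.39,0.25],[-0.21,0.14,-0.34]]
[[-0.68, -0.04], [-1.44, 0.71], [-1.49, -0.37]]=a @ [[3.51, -3.12], [-3.11, -0.92], [0.92, 2.65]]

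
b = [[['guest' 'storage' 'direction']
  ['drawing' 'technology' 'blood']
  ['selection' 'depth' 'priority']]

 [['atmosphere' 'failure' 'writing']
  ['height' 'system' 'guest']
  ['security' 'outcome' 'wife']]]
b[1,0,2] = 'writing'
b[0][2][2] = 'priority'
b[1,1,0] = 'height'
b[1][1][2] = 'guest'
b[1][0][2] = 'writing'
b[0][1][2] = 'blood'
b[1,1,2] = 'guest'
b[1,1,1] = 'system'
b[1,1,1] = 'system'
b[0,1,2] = 'blood'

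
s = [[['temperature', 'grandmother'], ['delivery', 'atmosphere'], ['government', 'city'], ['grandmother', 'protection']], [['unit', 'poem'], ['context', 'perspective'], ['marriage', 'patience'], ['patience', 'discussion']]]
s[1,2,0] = 'marriage'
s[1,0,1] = 'poem'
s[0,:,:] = [['temperature', 'grandmother'], ['delivery', 'atmosphere'], ['government', 'city'], ['grandmother', 'protection']]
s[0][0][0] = 'temperature'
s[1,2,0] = 'marriage'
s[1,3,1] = 'discussion'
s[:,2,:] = [['government', 'city'], ['marriage', 'patience']]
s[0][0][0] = 'temperature'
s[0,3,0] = 'grandmother'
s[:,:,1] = [['grandmother', 'atmosphere', 'city', 'protection'], ['poem', 'perspective', 'patience', 'discussion']]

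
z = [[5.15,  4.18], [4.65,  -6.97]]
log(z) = [[1.91+0.30j, -0.07-0.88j], [-0.08-0.97j, 2.11+2.84j]]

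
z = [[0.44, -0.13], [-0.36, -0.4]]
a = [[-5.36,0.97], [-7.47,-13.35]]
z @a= [[-1.39, 2.16], [4.92, 4.99]]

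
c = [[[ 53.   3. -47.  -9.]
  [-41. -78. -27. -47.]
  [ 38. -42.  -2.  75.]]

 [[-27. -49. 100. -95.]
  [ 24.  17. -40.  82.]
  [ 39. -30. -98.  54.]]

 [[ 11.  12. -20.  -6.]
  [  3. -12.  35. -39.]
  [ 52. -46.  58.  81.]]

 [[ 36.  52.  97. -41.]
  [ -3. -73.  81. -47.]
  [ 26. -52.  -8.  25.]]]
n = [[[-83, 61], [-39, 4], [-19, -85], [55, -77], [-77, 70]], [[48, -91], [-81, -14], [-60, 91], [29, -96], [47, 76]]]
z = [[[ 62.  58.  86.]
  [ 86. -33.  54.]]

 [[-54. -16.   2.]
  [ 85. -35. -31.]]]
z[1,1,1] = -35.0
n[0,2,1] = -85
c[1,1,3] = 82.0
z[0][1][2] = 54.0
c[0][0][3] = -9.0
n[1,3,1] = -96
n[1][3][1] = -96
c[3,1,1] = -73.0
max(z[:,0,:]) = 86.0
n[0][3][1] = -77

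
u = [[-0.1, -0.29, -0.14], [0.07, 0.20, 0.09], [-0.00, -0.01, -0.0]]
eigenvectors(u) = [[(0.82+0j), (-0.82+0j), -0.82-0.00j], [-0.56+0.00j, (0.36-0.17j), 0.36+0.17j], [(0.06+0j), -0.11+0.40j, (-0.11-0.4j)]]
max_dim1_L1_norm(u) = 0.53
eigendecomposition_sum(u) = [[-0.12+0.00j, -0.32+0.00j, (-0.14+0j)], [0.08-0.00j, 0.22-0.00j, (0.09+0j)], [-0.01+0.00j, (-0.02+0j), (-0.01+0j)]] + [[0.01+0.01j, (0.01+0.01j), -0.00+0.01j], [(-0.01-0j), -0.01-0.00j, -0.00-0.01j], [-0j, 0.01-0.00j, 0.01+0.00j]] + [[0.01-0.01j, (0.01-0.01j), -0.00-0.01j], [(-0.01+0j), (-0.01+0j), -0.00+0.01j], [0.00+0.00j, (0.01+0j), 0.01-0.00j]]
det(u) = 0.00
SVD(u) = [[-0.83, -0.41, 0.38],[0.56, -0.58, 0.59],[-0.02, 0.70, 0.71]] @ diag([0.4083484144728802, 0.006523244809366001, 0.003003277316848193]) @ [[0.3, 0.86, 0.41], [0.12, -0.46, 0.88], [0.95, -0.21, -0.24]]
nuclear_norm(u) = 0.42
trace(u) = 0.10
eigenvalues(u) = [(0.09+0j), (0.01+0.01j), (0.01-0.01j)]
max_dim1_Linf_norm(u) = 0.29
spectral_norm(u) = 0.41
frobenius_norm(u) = 0.41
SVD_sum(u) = [[-0.1, -0.29, -0.14], [0.07, 0.2, 0.09], [-0.00, -0.01, -0.00]] + [[-0.0, 0.0, -0.00], [-0.0, 0.00, -0.0], [0.0, -0.00, 0.00]] + [[0.0, -0.0, -0.00], [0.0, -0.0, -0.0], [0.00, -0.0, -0.0]]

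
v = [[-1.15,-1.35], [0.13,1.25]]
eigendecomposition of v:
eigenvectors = [[-1.0, 0.5],  [0.06, -0.86]]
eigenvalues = [-1.07, 1.17]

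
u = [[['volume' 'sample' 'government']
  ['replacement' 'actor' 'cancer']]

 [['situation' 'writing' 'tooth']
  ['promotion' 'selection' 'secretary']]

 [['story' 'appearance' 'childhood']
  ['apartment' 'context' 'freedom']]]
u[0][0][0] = 'volume'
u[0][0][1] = 'sample'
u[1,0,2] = 'tooth'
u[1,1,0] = 'promotion'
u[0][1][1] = 'actor'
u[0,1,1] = 'actor'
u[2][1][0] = 'apartment'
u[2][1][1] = 'context'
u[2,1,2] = 'freedom'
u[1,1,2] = 'secretary'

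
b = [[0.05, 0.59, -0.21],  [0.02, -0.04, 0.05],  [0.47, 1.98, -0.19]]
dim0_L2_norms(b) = [0.47, 2.07, 0.29]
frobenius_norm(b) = 2.14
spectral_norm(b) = 2.13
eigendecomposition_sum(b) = [[-0.10+0.17j, (-0.37+0.55j), 0.00-0.04j], [(0.04-0.05j), (0.15-0.16j), (-0+0.01j)], [(0.15-0.11j), 0.51-0.35j, (-0.02+0.03j)]] + [[-0.10-0.17j,(-0.37-0.55j),0.00+0.04j], [0.04+0.05j,0.15+0.16j,-0.00-0.01j], [0.15+0.11j,(0.51+0.35j),-0.02-0.03j]] + [[(0.25-0j),1.34-0.00j,(-0.22+0j)], [(-0.07+0j),(-0.35+0j),0.06-0.00j], [0.18-0.00j,(0.96-0j),-0.16+0.00j]]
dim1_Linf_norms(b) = [0.59, 0.05, 1.98]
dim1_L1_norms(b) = [0.85, 0.11, 2.64]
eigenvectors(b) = [[(-0.71+0j), (-0.71-0j), (0.8+0j)], [(0.23+0.04j), 0.23-0.04j, (-0.21+0j)], [(0.62+0.24j), (0.62-0.24j), 0.57+0.00j]]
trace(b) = -0.18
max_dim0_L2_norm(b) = 2.07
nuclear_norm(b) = 2.31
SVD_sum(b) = [[0.13,0.59,-0.07], [-0.01,-0.04,0.00], [0.45,1.98,-0.23]] + [[-0.08, 0.00, -0.14], [0.03, -0.0, 0.05], [0.03, -0.00, 0.04]] + [[0.00, -0.00, -0.0], [0.0, -0.00, -0.00], [-0.0, 0.00, 0.0]]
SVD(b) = [[-0.28, 0.91, -0.29], [0.02, -0.3, -0.95], [-0.96, -0.28, 0.07]] @ diag([2.1318200376936, 0.17871677523489768, 0.0019081765370288972]) @ [[-0.22, -0.97, 0.11], [-0.51, 0.01, -0.86], [-0.83, 0.25, 0.49]]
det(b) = -0.00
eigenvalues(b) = [(0.04+0.04j), (0.04-0.04j), (-0.25+0j)]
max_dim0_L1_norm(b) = 2.61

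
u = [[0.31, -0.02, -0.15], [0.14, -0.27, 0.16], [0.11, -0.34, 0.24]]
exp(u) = [[1.35, 0.01, -0.20], [0.15, 0.74, 0.15], [0.12, -0.34, 1.23]]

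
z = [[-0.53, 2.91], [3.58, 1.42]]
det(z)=-11.170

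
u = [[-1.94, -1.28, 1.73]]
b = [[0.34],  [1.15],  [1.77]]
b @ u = [[-0.66, -0.44, 0.59], [-2.23, -1.47, 1.99], [-3.43, -2.27, 3.06]]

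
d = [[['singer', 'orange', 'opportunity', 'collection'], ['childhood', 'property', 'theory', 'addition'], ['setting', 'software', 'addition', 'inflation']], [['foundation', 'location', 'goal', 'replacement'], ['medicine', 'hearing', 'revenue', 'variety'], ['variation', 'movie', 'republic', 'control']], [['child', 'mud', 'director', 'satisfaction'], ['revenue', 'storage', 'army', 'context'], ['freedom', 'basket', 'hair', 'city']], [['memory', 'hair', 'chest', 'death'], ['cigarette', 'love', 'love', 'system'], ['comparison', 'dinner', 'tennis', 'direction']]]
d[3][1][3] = 'system'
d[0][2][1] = 'software'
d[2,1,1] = 'storage'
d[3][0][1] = 'hair'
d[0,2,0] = 'setting'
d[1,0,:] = ['foundation', 'location', 'goal', 'replacement']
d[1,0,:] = ['foundation', 'location', 'goal', 'replacement']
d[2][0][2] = 'director'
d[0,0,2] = 'opportunity'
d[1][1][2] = 'revenue'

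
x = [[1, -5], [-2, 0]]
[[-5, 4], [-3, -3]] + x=[[-4, -1], [-5, -3]]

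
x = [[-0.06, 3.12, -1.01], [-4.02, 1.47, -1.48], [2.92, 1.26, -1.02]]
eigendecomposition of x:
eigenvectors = [[-0.20+0.53j, -0.20-0.53j, (-0.13+0j)],[-0.67+0.00j, -0.67-0.00j, 0.34+0.00j],[0.19+0.43j, (0.19-0.43j), (0.93+0j)]]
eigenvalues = [(0.69+4.09j), (0.69-4.09j), (-0.98+0j)]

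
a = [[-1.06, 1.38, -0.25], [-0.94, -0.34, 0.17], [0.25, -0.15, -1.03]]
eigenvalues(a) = [(-0.72+1.11j), (-0.72-1.11j), (-0.98+0j)]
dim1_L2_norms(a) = [1.76, 1.01, 1.07]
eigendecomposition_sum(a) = [[-0.53+0.45j,0.73+0.41j,(0.02-0.22j)], [-0.47-0.30j,-0.15+0.66j,0.18-0.03j], [(0.12+0.09j),0.05-0.17j,(-0.05+0.01j)]] + [[-0.53-0.45j, (0.73-0.41j), (0.02+0.22j)], [(-0.47+0.3j), -0.15-0.66j, 0.18+0.03j], [(0.12-0.09j), (0.05+0.17j), -0.05-0.01j]] + [[-0j, (-0.08+0j), (-0.3+0j)],[-0j, -0.05+0.00j, (-0.19+0j)],[0.01-0.00j, (-0.25+0j), (-0.94+0j)]]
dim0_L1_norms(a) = [2.25, 1.87, 1.45]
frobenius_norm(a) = 2.29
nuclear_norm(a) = 3.79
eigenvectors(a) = [[(0.77+0j), 0.77-0.00j, 0.30+0.00j],[0.18+0.59j, 0.18-0.59j, (0.19+0j)],[-0.04-0.16j, (-0.04+0.16j), (0.94+0j)]]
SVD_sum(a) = [[-1.23, 1.22, -0.06], [-0.3, 0.30, -0.01], [0.18, -0.18, 0.01]] + [[0.11, 0.1, -0.24], [-0.25, -0.23, 0.54], [0.36, 0.33, -0.78]] + [[0.05, 0.06, 0.05], [-0.39, -0.41, -0.35], [-0.29, -0.30, -0.26]]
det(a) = -1.73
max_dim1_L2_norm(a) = 1.76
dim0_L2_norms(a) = [1.44, 1.43, 1.07]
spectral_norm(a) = 1.80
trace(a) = -2.43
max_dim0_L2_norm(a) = 1.44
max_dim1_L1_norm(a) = 2.69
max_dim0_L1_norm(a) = 2.25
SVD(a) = [[-0.96,0.25,-0.11], [-0.23,-0.55,0.80], [0.14,0.8,0.59]] @ diag([1.799726791515316, 1.1523081909630772, 0.8352660108859857]) @ [[0.71, -0.71, 0.03],[0.39, 0.36, -0.85],[-0.59, -0.61, -0.53]]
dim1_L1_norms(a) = [2.69, 1.45, 1.43]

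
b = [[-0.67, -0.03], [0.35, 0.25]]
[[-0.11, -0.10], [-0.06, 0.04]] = b @[[0.19, 0.15], [-0.51, -0.05]]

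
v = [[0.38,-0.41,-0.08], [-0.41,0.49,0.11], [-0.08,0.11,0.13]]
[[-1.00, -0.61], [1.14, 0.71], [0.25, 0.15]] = v@[[-1.23,  -0.44], [1.28,  1.09], [0.08,  -0.07]]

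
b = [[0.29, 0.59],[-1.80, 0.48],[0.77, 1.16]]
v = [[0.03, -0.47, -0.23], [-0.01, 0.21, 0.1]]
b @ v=[[0.0, -0.01, -0.01], [-0.06, 0.95, 0.46], [0.01, -0.12, -0.06]]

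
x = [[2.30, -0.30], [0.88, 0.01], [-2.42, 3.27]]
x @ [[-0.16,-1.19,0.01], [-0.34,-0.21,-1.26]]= [[-0.27, -2.67, 0.4], [-0.14, -1.05, -0.00], [-0.72, 2.19, -4.14]]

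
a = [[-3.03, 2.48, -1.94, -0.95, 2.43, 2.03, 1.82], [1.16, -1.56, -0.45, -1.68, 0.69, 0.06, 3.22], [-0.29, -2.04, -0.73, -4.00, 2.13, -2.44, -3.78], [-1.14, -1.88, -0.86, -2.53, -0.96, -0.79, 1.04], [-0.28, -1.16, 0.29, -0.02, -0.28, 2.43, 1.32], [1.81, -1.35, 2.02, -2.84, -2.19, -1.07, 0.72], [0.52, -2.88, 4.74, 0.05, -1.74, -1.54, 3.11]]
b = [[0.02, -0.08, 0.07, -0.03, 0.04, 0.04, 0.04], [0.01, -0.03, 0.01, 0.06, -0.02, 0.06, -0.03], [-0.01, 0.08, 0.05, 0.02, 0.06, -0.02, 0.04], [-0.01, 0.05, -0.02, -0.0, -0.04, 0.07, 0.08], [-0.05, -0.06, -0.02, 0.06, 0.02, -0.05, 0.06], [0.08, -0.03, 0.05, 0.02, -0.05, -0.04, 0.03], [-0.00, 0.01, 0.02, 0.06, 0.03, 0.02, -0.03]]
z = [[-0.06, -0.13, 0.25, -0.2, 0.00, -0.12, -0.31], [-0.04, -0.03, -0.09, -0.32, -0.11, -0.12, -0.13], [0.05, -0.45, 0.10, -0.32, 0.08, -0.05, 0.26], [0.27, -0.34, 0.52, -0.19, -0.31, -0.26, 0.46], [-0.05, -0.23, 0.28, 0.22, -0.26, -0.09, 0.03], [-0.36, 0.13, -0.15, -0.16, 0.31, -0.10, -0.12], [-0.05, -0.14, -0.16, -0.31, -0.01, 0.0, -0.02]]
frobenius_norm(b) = 0.31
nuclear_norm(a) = 31.50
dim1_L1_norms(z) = [1.07, 0.84, 1.31, 2.35, 1.16, 1.33, 0.69]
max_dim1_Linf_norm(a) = 4.74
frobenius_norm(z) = 1.54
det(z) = -0.00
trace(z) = -0.56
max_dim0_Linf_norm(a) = 4.74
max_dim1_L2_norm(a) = 6.79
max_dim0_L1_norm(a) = 15.01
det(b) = -0.00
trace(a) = -6.09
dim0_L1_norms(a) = [8.23, 13.35, 11.03, 12.07, 10.42, 10.36, 15.01]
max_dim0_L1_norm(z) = 1.72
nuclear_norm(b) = 0.76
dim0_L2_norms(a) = [3.94, 5.27, 5.65, 5.85, 4.44, 4.49, 6.4]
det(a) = 11173.14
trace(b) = -0.01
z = b @ a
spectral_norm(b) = 0.15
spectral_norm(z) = 1.14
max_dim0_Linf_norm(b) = 0.08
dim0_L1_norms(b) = [0.18, 0.34, 0.24, 0.25, 0.26, 0.3, 0.31]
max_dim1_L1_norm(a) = 15.41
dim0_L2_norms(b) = [0.1, 0.14, 0.11, 0.11, 0.1, 0.12, 0.13]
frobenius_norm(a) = 13.79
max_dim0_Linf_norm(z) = 0.52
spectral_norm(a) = 8.89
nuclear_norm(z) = 3.29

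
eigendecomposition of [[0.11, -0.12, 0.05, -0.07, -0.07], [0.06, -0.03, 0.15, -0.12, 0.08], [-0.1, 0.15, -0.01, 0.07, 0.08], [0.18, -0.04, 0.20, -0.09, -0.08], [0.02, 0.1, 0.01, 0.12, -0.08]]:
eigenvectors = [[(-0.08+0.13j), -0.08-0.13j, (0.51+0j), -0.43+0.00j, (0.73+0j)], [(-0.56+0.09j), (-0.56-0.09j), -0.41+0.00j, (-0.55+0j), 0.30+0.00j], [(0.12-0.11j), 0.12+0.11j, (-0.73+0j), 0.49+0.00j, -0.49+0.00j], [(0.16+0.31j), (0.16-0.31j), -0.09+0.00j, 0.51+0.00j, (-0.09+0j)], [(0.72+0j), (0.72-0j), -0.19+0.00j, (0.04+0j), 0.36+0.00j]]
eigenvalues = [(-0.13+0.07j), (-0.13-0.07j), (0.17+0j), (-0.01+0j), 0j]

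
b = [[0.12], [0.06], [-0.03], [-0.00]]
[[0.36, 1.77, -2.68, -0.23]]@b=[[0.23]]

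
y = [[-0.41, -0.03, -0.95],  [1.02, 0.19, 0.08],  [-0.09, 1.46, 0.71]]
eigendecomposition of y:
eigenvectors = [[(-0.67+0j), 0.41-0.27j, (0.41+0.27j)], [0.56+0.00j, -0.01-0.44j, -0.01+0.44j], [(-0.49+0j), (-0.75+0j), -0.75-0.00j]]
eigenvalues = [(-1.09+0j), (0.79+0.83j), (0.79-0.83j)]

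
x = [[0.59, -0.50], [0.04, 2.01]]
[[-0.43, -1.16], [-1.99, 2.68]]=x @ [[-1.55, -0.83], [-0.96, 1.35]]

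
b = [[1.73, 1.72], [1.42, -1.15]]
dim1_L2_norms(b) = [2.44, 1.83]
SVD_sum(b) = [[1.92, 1.47],[0.34, 0.26]] + [[-0.19, 0.25], [1.08, -1.41]]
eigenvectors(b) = [[0.93, -0.43], [0.37, 0.9]]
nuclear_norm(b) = 4.26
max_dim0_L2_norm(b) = 2.24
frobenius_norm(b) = 3.05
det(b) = -4.43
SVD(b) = [[-0.98, -0.17], [-0.17, 0.98]] @ diag([2.4568721080926244, 1.803878999400044]) @ [[-0.79, -0.61], [0.61, -0.79]]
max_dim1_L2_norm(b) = 2.44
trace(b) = 0.58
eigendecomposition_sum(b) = [[2.03, 0.98], [0.81, 0.39]] + [[-0.30, 0.74], [0.61, -1.54]]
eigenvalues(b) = [2.42, -1.84]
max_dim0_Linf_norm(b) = 1.73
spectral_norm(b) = 2.46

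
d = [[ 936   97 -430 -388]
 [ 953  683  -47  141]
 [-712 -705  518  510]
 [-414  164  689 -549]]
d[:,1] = [97, 683, -705, 164]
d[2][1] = -705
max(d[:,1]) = 683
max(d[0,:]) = 936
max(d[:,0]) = 953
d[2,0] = -712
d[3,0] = -414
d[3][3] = -549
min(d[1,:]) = -47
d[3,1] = 164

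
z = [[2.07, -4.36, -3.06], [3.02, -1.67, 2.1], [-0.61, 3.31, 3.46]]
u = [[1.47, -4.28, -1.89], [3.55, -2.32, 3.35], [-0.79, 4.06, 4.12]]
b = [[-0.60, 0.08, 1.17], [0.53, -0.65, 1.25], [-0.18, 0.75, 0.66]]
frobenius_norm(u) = 9.35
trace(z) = 3.86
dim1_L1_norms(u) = [7.64, 9.22, 8.97]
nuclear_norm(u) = 13.44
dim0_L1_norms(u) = [5.81, 10.66, 9.36]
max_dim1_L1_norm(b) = 2.43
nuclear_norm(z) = 11.63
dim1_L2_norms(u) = [4.9, 5.4, 5.84]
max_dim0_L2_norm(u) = 6.34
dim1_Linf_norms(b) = [1.17, 1.25, 0.75]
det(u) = 16.11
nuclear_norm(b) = 3.53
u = b + z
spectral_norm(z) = 7.45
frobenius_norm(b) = 2.24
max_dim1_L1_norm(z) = 9.49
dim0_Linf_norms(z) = [3.02, 4.36, 3.46]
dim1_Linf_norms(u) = [4.28, 3.55, 4.12]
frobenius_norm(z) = 8.50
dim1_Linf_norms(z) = [4.36, 3.02, 3.46]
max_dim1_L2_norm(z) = 5.71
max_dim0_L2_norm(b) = 1.83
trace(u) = 3.27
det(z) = -2.68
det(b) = 1.10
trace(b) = -0.59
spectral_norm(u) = 7.52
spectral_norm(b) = 1.84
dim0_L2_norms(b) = [0.82, 1.0, 1.83]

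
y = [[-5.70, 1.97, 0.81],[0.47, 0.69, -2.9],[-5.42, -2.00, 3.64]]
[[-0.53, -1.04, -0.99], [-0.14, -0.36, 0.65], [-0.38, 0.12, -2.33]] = y @ [[0.11,0.12,0.25], [0.02,-0.22,0.27], [0.07,0.09,-0.12]]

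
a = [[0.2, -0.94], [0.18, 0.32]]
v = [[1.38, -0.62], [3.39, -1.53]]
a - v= [[-1.18, -0.32],[-3.21, 1.85]]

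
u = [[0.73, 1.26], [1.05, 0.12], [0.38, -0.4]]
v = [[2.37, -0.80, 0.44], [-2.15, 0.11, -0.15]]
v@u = [[1.06, 2.71], [-1.51, -2.64]]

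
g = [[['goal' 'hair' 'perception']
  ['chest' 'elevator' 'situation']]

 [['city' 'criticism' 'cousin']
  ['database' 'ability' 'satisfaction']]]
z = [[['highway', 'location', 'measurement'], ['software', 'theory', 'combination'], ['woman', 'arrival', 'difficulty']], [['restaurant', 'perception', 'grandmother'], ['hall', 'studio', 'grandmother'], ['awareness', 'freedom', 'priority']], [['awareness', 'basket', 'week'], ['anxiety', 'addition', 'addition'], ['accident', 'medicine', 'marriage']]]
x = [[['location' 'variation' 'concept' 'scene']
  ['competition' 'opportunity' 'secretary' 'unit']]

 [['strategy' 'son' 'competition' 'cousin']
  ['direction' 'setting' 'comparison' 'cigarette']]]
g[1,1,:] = ['database', 'ability', 'satisfaction']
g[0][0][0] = 'goal'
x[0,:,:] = [['location', 'variation', 'concept', 'scene'], ['competition', 'opportunity', 'secretary', 'unit']]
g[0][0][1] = 'hair'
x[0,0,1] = 'variation'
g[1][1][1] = 'ability'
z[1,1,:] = ['hall', 'studio', 'grandmother']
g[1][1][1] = 'ability'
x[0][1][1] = 'opportunity'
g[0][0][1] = 'hair'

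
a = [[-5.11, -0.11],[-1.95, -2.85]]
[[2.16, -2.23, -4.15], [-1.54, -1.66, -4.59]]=a@[[-0.44, 0.43, 0.79], [0.84, 0.29, 1.07]]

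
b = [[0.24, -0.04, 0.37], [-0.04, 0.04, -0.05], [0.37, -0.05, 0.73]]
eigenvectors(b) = [[-0.47, 0.67, 0.57], [0.07, -0.62, 0.79], [-0.88, -0.41, -0.24]]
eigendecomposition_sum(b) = [[0.21, -0.03, 0.39],  [-0.03, 0.0, -0.06],  [0.39, -0.06, 0.72]] + [[0.02,-0.02,-0.01], [-0.02,0.02,0.01], [-0.01,0.01,0.01]] + [[0.01, 0.01, -0.00], [0.01, 0.02, -0.01], [-0.00, -0.01, 0.0]]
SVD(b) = [[-0.47, 0.67, -0.57], [0.07, -0.62, -0.79], [-0.88, -0.41, 0.24]] @ diag([0.9332032728775397, 0.05028917602900272, 0.02650755109345756]) @ [[-0.47, 0.07, -0.88], [0.67, -0.62, -0.41], [-0.57, -0.79, 0.24]]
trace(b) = 1.01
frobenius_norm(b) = 0.93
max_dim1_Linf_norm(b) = 0.73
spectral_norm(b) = 0.93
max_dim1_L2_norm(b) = 0.82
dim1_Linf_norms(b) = [0.37, 0.05, 0.73]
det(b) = 0.00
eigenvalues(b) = [0.93, 0.05, 0.03]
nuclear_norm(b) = 1.01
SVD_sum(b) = [[0.21, -0.03, 0.39], [-0.03, 0.0, -0.06], [0.39, -0.06, 0.72]] + [[0.02, -0.02, -0.01], [-0.02, 0.02, 0.01], [-0.01, 0.01, 0.01]] + [[0.01,  0.01,  -0.00], [0.01,  0.02,  -0.01], [-0.0,  -0.01,  0.00]]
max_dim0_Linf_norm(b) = 0.73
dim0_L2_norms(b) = [0.44, 0.08, 0.82]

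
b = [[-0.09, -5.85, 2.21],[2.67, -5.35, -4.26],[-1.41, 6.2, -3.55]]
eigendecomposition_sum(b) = [[-1.05-0.00j, (-0.03+0j), (-1.01+0j)],  [-0.35-0.00j, -0.01+0.00j, -0.34+0.00j],  [(-0.33-0j), (-0.01+0j), (-0.31+0j)]] + [[(0.48+1.31j),-2.91-1.84j,(1.61-2.19j)], [(1.51-0.2j),(-2.67+2.67j),(-1.96-2.25j)], [(-0.54-1.35j),3.10+1.84j,(-1.62+2.35j)]] + [[0.48-1.31j, -2.91+1.84j, (1.61+2.19j)], [(1.51+0.2j), -2.67-2.67j, -1.96+2.25j], [(-0.54+1.35j), (3.1-1.84j), -1.62-2.35j]]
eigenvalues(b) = [(-1.37+0j), (-3.81+6.32j), (-3.81-6.32j)]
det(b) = -74.76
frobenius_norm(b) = 12.08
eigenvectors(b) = [[0.91+0.00j, 0.12+0.54j, 0.12-0.54j], [(0.31+0j), 0.60+0.00j, (0.6-0j)], [0.28+0.00j, (-0.14-0.56j), (-0.14+0.56j)]]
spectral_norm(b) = 10.39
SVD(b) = [[-0.57, -0.28, -0.77], [-0.49, 0.87, 0.05], [0.65, 0.41, -0.63]] @ diag([10.391532868239892, 6.053759047685824, 1.1884216595350072]) @ [[-0.21, 0.97, -0.14], [0.29, -0.08, -0.95], [0.93, 0.24, 0.27]]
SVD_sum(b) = [[1.25, -5.76, 0.85], [1.08, -4.96, 0.73], [-1.43, 6.58, -0.97]] + [[-0.49, 0.13, 1.6], [1.53, -0.41, -5.01], [0.73, -0.19, -2.38]] + [[-0.86, -0.22, -0.24], [0.06, 0.02, 0.02], [-0.70, -0.18, -0.2]]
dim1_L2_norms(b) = [6.25, 7.34, 7.28]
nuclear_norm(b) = 17.63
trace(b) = -8.99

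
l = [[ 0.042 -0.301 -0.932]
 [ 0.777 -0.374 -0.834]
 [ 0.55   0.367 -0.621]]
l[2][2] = -0.621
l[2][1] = 0.367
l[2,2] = -0.621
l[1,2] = -0.834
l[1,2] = -0.834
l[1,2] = -0.834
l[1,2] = -0.834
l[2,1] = 0.367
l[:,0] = [0.042, 0.777, 0.55]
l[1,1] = -0.374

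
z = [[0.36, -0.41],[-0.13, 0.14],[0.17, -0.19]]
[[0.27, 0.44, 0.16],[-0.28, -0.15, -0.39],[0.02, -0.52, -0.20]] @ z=[[0.07, -0.08],[-0.15, 0.17],[0.04, -0.04]]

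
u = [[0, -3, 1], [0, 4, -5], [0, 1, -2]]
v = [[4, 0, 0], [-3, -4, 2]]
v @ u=[[0, -12, 4], [0, -5, 13]]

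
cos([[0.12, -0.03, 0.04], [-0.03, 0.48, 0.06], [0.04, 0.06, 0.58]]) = [[0.99, 0.01, -0.01], [0.01, 0.88, -0.03], [-0.01, -0.03, 0.83]]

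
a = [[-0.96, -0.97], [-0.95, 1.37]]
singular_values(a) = [1.71, 1.3]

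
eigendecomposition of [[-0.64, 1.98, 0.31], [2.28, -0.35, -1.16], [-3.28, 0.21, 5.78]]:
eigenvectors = [[0.01, 0.7, 0.67],[0.19, -0.64, 0.59],[-0.98, 0.3, 0.46]]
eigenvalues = [5.78, -2.31, 1.32]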